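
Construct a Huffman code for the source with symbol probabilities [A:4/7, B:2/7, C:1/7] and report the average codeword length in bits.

Huffman tree construction:
Combine smallest probabilities repeatedly
Resulting codes:
  A: 1 (length 1)
  B: 01 (length 2)
  C: 00 (length 2)
Average length = Σ p(s) × length(s) = 1.4286 bits


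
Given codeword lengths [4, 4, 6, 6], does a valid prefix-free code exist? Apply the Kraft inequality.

Kraft inequality: Σ 2^(-l_i) ≤ 1 for prefix-free code
Calculating: 2^(-4) + 2^(-4) + 2^(-6) + 2^(-6)
= 0.0625 + 0.0625 + 0.015625 + 0.015625
= 0.1562
Since 0.1562 ≤ 1, prefix-free code exists


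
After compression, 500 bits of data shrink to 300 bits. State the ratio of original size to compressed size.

Compression ratio = Original / Compressed
= 500 / 300 = 1.67:1


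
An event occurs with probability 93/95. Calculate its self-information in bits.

Information content I(x) = -log₂(p(x))
I = -log₂(93/95) = -log₂(0.9789)
I = 0.0307 bits


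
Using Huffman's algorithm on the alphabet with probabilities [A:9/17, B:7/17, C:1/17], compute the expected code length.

Huffman tree construction:
Combine smallest probabilities repeatedly
Resulting codes:
  A: 1 (length 1)
  B: 01 (length 2)
  C: 00 (length 2)
Average length = Σ p(s) × length(s) = 1.4706 bits


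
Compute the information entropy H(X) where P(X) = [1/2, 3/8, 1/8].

H(X) = -Σ p(x) log₂ p(x)
  -1/2 × log₂(1/2) = 0.5000
  -3/8 × log₂(3/8) = 0.5306
  -1/8 × log₂(1/8) = 0.3750
H(X) = 1.4056 bits


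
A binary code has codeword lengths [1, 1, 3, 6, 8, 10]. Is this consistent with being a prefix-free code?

Kraft inequality: Σ 2^(-l_i) ≤ 1 for prefix-free code
Calculating: 2^(-1) + 2^(-1) + 2^(-3) + 2^(-6) + 2^(-8) + 2^(-10)
= 0.5 + 0.5 + 0.125 + 0.015625 + 0.00390625 + 0.0009765625
= 1.1455
Since 1.1455 > 1, prefix-free code does not exist


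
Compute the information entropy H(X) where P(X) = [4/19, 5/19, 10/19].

H(X) = -Σ p(x) log₂ p(x)
  -4/19 × log₂(4/19) = 0.4732
  -5/19 × log₂(5/19) = 0.5068
  -10/19 × log₂(10/19) = 0.4874
H(X) = 1.4675 bits


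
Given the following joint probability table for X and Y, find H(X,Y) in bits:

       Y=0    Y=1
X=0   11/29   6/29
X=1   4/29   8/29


H(X,Y) = -Σ p(x,y) log₂ p(x,y)
  p(0,0)=11/29: -0.3793 × log₂(0.3793) = 0.5305
  p(0,1)=6/29: -0.2069 × log₂(0.2069) = 0.4703
  p(1,0)=4/29: -0.1379 × log₂(0.1379) = 0.3942
  p(1,1)=8/29: -0.2759 × log₂(0.2759) = 0.5125
H(X,Y) = 1.9075 bits


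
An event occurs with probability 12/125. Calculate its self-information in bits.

Information content I(x) = -log₂(p(x))
I = -log₂(12/125) = -log₂(0.0960)
I = 3.3808 bits


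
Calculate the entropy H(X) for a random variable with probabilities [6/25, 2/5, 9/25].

H(X) = -Σ p(x) log₂ p(x)
  -6/25 × log₂(6/25) = 0.4941
  -2/5 × log₂(2/5) = 0.5288
  -9/25 × log₂(9/25) = 0.5306
H(X) = 1.5535 bits


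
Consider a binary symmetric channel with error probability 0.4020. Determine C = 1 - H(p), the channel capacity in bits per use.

For BSC with error probability p:
C = 1 - H(p) where H(p) is binary entropy
H(0.4020) = -0.4020 × log₂(0.4020) - 0.5980 × log₂(0.5980)
H(p) = 0.9721
C = 1 - 0.9721 = 0.0279 bits/use


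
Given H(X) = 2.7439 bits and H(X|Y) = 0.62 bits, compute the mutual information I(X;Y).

I(X;Y) = H(X) - H(X|Y)
I(X;Y) = 2.7439 - 0.62 = 2.1239 bits


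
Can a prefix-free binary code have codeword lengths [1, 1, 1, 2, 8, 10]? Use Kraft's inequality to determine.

Kraft inequality: Σ 2^(-l_i) ≤ 1 for prefix-free code
Calculating: 2^(-1) + 2^(-1) + 2^(-1) + 2^(-2) + 2^(-8) + 2^(-10)
= 0.5 + 0.5 + 0.5 + 0.25 + 0.00390625 + 0.0009765625
= 1.7549
Since 1.7549 > 1, prefix-free code does not exist


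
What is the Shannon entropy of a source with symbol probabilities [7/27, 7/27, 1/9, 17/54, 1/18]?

H(X) = -Σ p(x) log₂ p(x)
  -7/27 × log₂(7/27) = 0.5049
  -7/27 × log₂(7/27) = 0.5049
  -1/9 × log₂(1/9) = 0.3522
  -17/54 × log₂(17/54) = 0.5249
  -1/18 × log₂(1/18) = 0.2317
H(X) = 2.1186 bits


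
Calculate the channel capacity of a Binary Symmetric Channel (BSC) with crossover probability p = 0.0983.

For BSC with error probability p:
C = 1 - H(p) where H(p) is binary entropy
H(0.0983) = -0.0983 × log₂(0.0983) - 0.9017 × log₂(0.9017)
H(p) = 0.4636
C = 1 - 0.4636 = 0.5364 bits/use


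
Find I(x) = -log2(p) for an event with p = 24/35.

Information content I(x) = -log₂(p(x))
I = -log₂(24/35) = -log₂(0.6857)
I = 0.5443 bits


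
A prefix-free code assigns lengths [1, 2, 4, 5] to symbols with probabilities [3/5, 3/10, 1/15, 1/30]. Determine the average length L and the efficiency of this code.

Average length L = Σ p_i × l_i = 1.6333 bits
Entropy H = 1.3873 bits
Efficiency η = H/L × 100% = 84.94%


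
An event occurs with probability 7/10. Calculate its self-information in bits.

Information content I(x) = -log₂(p(x))
I = -log₂(7/10) = -log₂(0.7000)
I = 0.5146 bits


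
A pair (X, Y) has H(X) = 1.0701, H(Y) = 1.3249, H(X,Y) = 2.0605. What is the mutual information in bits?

I(X;Y) = H(X) + H(Y) - H(X,Y)
I(X;Y) = 1.0701 + 1.3249 - 2.0605 = 0.3345 bits


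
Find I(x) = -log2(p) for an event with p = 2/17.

Information content I(x) = -log₂(p(x))
I = -log₂(2/17) = -log₂(0.1176)
I = 3.0875 bits


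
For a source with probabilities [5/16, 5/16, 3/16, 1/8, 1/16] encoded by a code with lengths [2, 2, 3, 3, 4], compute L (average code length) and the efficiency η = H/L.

Average length L = Σ p_i × l_i = 2.4375 bits
Entropy H = 2.1266 bits
Efficiency η = H/L × 100% = 87.25%


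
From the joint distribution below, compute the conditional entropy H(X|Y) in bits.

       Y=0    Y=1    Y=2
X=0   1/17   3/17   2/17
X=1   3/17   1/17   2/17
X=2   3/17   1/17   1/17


H(X|Y) = Σ_y p(y) H(X|Y=y)
  p(Y=0) = 7/17, H(X|Y=0) = 1.4488
  p(Y=1) = 5/17, H(X|Y=1) = 1.3710
  p(Y=2) = 5/17, H(X|Y=2) = 1.5219
H(X|Y) = 0.4118×1.4488 + 0.2941×1.3710 + 0.2941×1.5219 = 1.4474 bits


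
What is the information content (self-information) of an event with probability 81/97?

Information content I(x) = -log₂(p(x))
I = -log₂(81/97) = -log₂(0.8351)
I = 0.2601 bits


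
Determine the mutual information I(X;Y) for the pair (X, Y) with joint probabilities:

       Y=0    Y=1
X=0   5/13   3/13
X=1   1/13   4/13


H(X) = 0.9612, H(Y) = 0.9957, H(X,Y) = 1.8262
I(X;Y) = H(X) + H(Y) - H(X,Y) = 0.1307 bits


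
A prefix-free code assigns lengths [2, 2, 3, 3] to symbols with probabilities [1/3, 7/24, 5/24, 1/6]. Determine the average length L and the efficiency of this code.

Average length L = Σ p_i × l_i = 2.3750 bits
Entropy H = 1.9491 bits
Efficiency η = H/L × 100% = 82.07%


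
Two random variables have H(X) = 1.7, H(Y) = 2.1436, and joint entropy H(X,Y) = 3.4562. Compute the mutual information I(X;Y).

I(X;Y) = H(X) + H(Y) - H(X,Y)
I(X;Y) = 1.7 + 2.1436 - 3.4562 = 0.3874 bits


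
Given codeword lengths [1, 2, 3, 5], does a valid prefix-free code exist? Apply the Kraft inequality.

Kraft inequality: Σ 2^(-l_i) ≤ 1 for prefix-free code
Calculating: 2^(-1) + 2^(-2) + 2^(-3) + 2^(-5)
= 0.5 + 0.25 + 0.125 + 0.03125
= 0.9062
Since 0.9062 ≤ 1, prefix-free code exists


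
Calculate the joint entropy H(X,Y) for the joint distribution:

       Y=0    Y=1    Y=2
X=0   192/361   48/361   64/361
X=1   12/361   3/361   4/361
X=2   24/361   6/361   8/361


H(X,Y) = -Σ p(x,y) log₂ p(x,y)
  p(0,0)=192/361: -0.5319 × log₂(0.5319) = 0.4845
  p(0,1)=48/361: -0.1330 × log₂(0.1330) = 0.3870
  p(0,2)=64/361: -0.1773 × log₂(0.1773) = 0.4425
  p(1,0)=12/361: -0.0332 × log₂(0.0332) = 0.1632
  p(1,1)=3/361: -0.0083 × log₂(0.0083) = 0.0574
  p(1,2)=4/361: -0.0111 × log₂(0.0111) = 0.0720
  p(2,0)=24/361: -0.0665 × log₂(0.0665) = 0.2600
  p(2,1)=6/361: -0.0166 × log₂(0.0166) = 0.0982
  p(2,2)=8/361: -0.0222 × log₂(0.0222) = 0.1218
H(X,Y) = 2.0867 bits


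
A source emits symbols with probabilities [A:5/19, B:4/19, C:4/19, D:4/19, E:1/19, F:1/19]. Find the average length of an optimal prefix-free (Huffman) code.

Huffman tree construction:
Combine smallest probabilities repeatedly
Resulting codes:
  A: 10 (length 2)
  B: 111 (length 3)
  C: 00 (length 2)
  D: 01 (length 2)
  E: 1100 (length 4)
  F: 1101 (length 4)
Average length = Σ p(s) × length(s) = 2.4211 bits


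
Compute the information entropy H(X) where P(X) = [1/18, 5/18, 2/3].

H(X) = -Σ p(x) log₂ p(x)
  -1/18 × log₂(1/18) = 0.2317
  -5/18 × log₂(5/18) = 0.5133
  -2/3 × log₂(2/3) = 0.3900
H(X) = 1.1350 bits


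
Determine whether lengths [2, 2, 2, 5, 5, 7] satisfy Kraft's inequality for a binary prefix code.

Kraft inequality: Σ 2^(-l_i) ≤ 1 for prefix-free code
Calculating: 2^(-2) + 2^(-2) + 2^(-2) + 2^(-5) + 2^(-5) + 2^(-7)
= 0.25 + 0.25 + 0.25 + 0.03125 + 0.03125 + 0.0078125
= 0.8203
Since 0.8203 ≤ 1, prefix-free code exists


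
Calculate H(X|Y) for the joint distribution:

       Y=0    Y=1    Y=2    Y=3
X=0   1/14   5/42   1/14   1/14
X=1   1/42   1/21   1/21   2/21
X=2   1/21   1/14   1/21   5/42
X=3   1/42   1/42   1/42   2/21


H(X|Y) = Σ_y p(y) H(X|Y=y)
  p(Y=0) = 1/6, H(X|Y=0) = 1.8424
  p(Y=1) = 11/42, H(X|Y=1) = 1.7899
  p(Y=2) = 4/21, H(X|Y=2) = 1.9056
  p(Y=3) = 8/21, H(X|Y=3) = 1.9772
H(X|Y) = 0.1667×1.8424 + 0.2619×1.7899 + 0.1905×1.9056 + 0.3810×1.9772 = 1.8921 bits


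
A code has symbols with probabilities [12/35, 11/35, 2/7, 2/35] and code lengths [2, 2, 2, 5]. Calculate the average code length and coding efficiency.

Average length L = Σ p_i × l_i = 2.1714 bits
Entropy H = 1.8066 bits
Efficiency η = H/L × 100% = 83.20%


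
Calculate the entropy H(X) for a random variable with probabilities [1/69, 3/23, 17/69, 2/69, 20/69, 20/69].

H(X) = -Σ p(x) log₂ p(x)
  -1/69 × log₂(1/69) = 0.0885
  -3/23 × log₂(3/23) = 0.3833
  -17/69 × log₂(17/69) = 0.4979
  -2/69 × log₂(2/69) = 0.1481
  -20/69 × log₂(20/69) = 0.5179
  -20/69 × log₂(20/69) = 0.5179
H(X) = 2.1535 bits


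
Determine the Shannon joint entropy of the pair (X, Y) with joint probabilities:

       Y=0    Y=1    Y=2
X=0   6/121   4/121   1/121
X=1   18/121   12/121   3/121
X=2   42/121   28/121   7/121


H(X,Y) = -Σ p(x,y) log₂ p(x,y)
  p(0,0)=6/121: -0.0496 × log₂(0.0496) = 0.2149
  p(0,1)=4/121: -0.0331 × log₂(0.0331) = 0.1626
  p(0,2)=1/121: -0.0083 × log₂(0.0083) = 0.0572
  p(1,0)=18/121: -0.1488 × log₂(0.1488) = 0.4089
  p(1,1)=12/121: -0.0992 × log₂(0.0992) = 0.3306
  p(1,2)=3/121: -0.0248 × log₂(0.0248) = 0.1322
  p(2,0)=42/121: -0.3471 × log₂(0.3471) = 0.5299
  p(2,1)=28/121: -0.2314 × log₂(0.2314) = 0.4886
  p(2,2)=7/121: -0.0579 × log₂(0.0579) = 0.2379
H(X,Y) = 2.5628 bits


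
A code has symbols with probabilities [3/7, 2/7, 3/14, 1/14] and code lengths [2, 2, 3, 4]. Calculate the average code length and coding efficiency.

Average length L = Σ p_i × l_i = 2.3571 bits
Entropy H = 1.7885 bits
Efficiency η = H/L × 100% = 75.87%


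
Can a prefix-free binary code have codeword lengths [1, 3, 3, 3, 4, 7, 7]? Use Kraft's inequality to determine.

Kraft inequality: Σ 2^(-l_i) ≤ 1 for prefix-free code
Calculating: 2^(-1) + 2^(-3) + 2^(-3) + 2^(-3) + 2^(-4) + 2^(-7) + 2^(-7)
= 0.5 + 0.125 + 0.125 + 0.125 + 0.0625 + 0.0078125 + 0.0078125
= 0.9531
Since 0.9531 ≤ 1, prefix-free code exists


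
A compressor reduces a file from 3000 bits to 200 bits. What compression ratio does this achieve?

Compression ratio = Original / Compressed
= 3000 / 200 = 15.00:1


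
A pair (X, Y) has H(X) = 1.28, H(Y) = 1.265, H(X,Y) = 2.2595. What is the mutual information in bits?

I(X;Y) = H(X) + H(Y) - H(X,Y)
I(X;Y) = 1.28 + 1.265 - 2.2595 = 0.2855 bits


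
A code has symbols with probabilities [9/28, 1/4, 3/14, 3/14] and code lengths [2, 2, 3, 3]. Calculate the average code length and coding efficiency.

Average length L = Σ p_i × l_i = 2.4286 bits
Entropy H = 1.9788 bits
Efficiency η = H/L × 100% = 81.48%


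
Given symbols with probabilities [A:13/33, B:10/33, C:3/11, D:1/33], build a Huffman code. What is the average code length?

Huffman tree construction:
Combine smallest probabilities repeatedly
Resulting codes:
  A: 0 (length 1)
  B: 10 (length 2)
  C: 111 (length 3)
  D: 110 (length 3)
Average length = Σ p(s) × length(s) = 1.9091 bits


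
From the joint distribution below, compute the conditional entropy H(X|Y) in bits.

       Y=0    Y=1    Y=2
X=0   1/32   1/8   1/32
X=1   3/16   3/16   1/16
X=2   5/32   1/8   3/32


H(X|Y) = Σ_y p(y) H(X|Y=y)
  p(Y=0) = 3/8, H(X|Y=0) = 1.3250
  p(Y=1) = 7/16, H(X|Y=1) = 1.5567
  p(Y=2) = 3/16, H(X|Y=2) = 1.4591
H(X|Y) = 0.3750×1.3250 + 0.4375×1.5567 + 0.1875×1.4591 = 1.4515 bits


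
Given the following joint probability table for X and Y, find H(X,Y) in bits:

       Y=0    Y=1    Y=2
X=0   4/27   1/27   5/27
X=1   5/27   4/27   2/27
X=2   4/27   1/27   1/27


H(X,Y) = -Σ p(x,y) log₂ p(x,y)
  p(0,0)=4/27: -0.1481 × log₂(0.1481) = 0.4081
  p(0,1)=1/27: -0.0370 × log₂(0.0370) = 0.1761
  p(0,2)=5/27: -0.1852 × log₂(0.1852) = 0.4505
  p(1,0)=5/27: -0.1852 × log₂(0.1852) = 0.4505
  p(1,1)=4/27: -0.1481 × log₂(0.1481) = 0.4081
  p(1,2)=2/27: -0.0741 × log₂(0.0741) = 0.2781
  p(2,0)=4/27: -0.1481 × log₂(0.1481) = 0.4081
  p(2,1)=1/27: -0.0370 × log₂(0.0370) = 0.1761
  p(2,2)=1/27: -0.0370 × log₂(0.0370) = 0.1761
H(X,Y) = 2.9320 bits


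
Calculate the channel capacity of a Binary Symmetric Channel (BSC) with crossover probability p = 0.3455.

For BSC with error probability p:
C = 1 - H(p) where H(p) is binary entropy
H(0.3455) = -0.3455 × log₂(0.3455) - 0.6545 × log₂(0.6545)
H(p) = 0.9300
C = 1 - 0.9300 = 0.0700 bits/use


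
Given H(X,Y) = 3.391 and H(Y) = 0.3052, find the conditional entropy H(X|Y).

Chain rule: H(X,Y) = H(X|Y) + H(Y)
H(X|Y) = H(X,Y) - H(Y) = 3.391 - 0.3052 = 3.0858 bits


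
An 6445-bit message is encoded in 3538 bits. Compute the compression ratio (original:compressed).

Compression ratio = Original / Compressed
= 6445 / 3538 = 1.82:1


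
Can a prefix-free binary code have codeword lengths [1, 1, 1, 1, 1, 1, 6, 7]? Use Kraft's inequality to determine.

Kraft inequality: Σ 2^(-l_i) ≤ 1 for prefix-free code
Calculating: 2^(-1) + 2^(-1) + 2^(-1) + 2^(-1) + 2^(-1) + 2^(-1) + 2^(-6) + 2^(-7)
= 0.5 + 0.5 + 0.5 + 0.5 + 0.5 + 0.5 + 0.015625 + 0.0078125
= 3.0234
Since 3.0234 > 1, prefix-free code does not exist


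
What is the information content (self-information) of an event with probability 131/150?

Information content I(x) = -log₂(p(x))
I = -log₂(131/150) = -log₂(0.8733)
I = 0.1954 bits


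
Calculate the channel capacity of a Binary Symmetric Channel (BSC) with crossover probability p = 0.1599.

For BSC with error probability p:
C = 1 - H(p) where H(p) is binary entropy
H(0.1599) = -0.1599 × log₂(0.1599) - 0.8401 × log₂(0.8401)
H(p) = 0.6341
C = 1 - 0.6341 = 0.3659 bits/use


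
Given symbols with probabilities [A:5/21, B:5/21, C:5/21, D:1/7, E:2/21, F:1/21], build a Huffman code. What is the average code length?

Huffman tree construction:
Combine smallest probabilities repeatedly
Resulting codes:
  A: 00 (length 2)
  B: 01 (length 2)
  C: 10 (length 2)
  D: 110 (length 3)
  E: 1111 (length 4)
  F: 1110 (length 4)
Average length = Σ p(s) × length(s) = 2.4286 bits


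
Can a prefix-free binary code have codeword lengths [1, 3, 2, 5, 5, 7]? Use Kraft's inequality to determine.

Kraft inequality: Σ 2^(-l_i) ≤ 1 for prefix-free code
Calculating: 2^(-1) + 2^(-3) + 2^(-2) + 2^(-5) + 2^(-5) + 2^(-7)
= 0.5 + 0.125 + 0.25 + 0.03125 + 0.03125 + 0.0078125
= 0.9453
Since 0.9453 ≤ 1, prefix-free code exists


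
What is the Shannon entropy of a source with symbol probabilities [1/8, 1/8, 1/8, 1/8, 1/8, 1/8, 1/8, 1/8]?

H(X) = -Σ p(x) log₂ p(x)
  -1/8 × log₂(1/8) = 0.3750
  -1/8 × log₂(1/8) = 0.3750
  -1/8 × log₂(1/8) = 0.3750
  -1/8 × log₂(1/8) = 0.3750
  -1/8 × log₂(1/8) = 0.3750
  -1/8 × log₂(1/8) = 0.3750
  -1/8 × log₂(1/8) = 0.3750
  -1/8 × log₂(1/8) = 0.3750
H(X) = 3.0000 bits


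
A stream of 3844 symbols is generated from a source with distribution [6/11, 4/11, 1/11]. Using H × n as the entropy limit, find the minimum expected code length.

Entropy H = 1.3222 bits/symbol
Minimum bits = H × n = 1.3222 × 3844
= 5082.46 bits


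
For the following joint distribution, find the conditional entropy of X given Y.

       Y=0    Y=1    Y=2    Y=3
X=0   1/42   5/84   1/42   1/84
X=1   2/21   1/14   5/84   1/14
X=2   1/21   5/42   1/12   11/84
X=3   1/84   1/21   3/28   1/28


H(X|Y) = Σ_y p(y) H(X|Y=y)
  p(Y=0) = 5/28, H(X|Y=0) = 1.6402
  p(Y=1) = 25/84, H(X|Y=1) = 1.9103
  p(Y=2) = 23/84, H(X|Y=2) = 1.8370
  p(Y=3) = 1/4, H(X|Y=3) = 1.6153
H(X|Y) = 0.1786×1.6402 + 0.2976×1.9103 + 0.2738×1.8370 + 0.2500×1.6153 = 1.7682 bits


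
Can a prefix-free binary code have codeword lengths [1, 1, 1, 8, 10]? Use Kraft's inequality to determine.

Kraft inequality: Σ 2^(-l_i) ≤ 1 for prefix-free code
Calculating: 2^(-1) + 2^(-1) + 2^(-1) + 2^(-8) + 2^(-10)
= 0.5 + 0.5 + 0.5 + 0.00390625 + 0.0009765625
= 1.5049
Since 1.5049 > 1, prefix-free code does not exist


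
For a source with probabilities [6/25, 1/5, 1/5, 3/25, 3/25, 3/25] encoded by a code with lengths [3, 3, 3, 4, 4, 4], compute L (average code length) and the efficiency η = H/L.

Average length L = Σ p_i × l_i = 3.3600 bits
Entropy H = 2.5241 bits
Efficiency η = H/L × 100% = 75.12%


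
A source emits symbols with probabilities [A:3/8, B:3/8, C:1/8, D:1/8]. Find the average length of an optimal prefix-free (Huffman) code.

Huffman tree construction:
Combine smallest probabilities repeatedly
Resulting codes:
  A: 11 (length 2)
  B: 0 (length 1)
  C: 100 (length 3)
  D: 101 (length 3)
Average length = Σ p(s) × length(s) = 1.8750 bits


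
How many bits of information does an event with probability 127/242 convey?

Information content I(x) = -log₂(p(x))
I = -log₂(127/242) = -log₂(0.5248)
I = 0.9302 bits


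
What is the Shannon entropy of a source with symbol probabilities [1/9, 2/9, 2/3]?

H(X) = -Σ p(x) log₂ p(x)
  -1/9 × log₂(1/9) = 0.3522
  -2/9 × log₂(2/9) = 0.4822
  -2/3 × log₂(2/3) = 0.3900
H(X) = 1.2244 bits


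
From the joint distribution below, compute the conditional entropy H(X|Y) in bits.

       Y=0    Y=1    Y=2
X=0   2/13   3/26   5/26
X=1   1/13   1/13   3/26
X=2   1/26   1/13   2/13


H(X|Y) = Σ_y p(y) H(X|Y=y)
  p(Y=0) = 7/26, H(X|Y=0) = 1.3788
  p(Y=1) = 7/26, H(X|Y=1) = 1.5567
  p(Y=2) = 6/13, H(X|Y=2) = 1.5546
H(X|Y) = 0.2692×1.3788 + 0.2692×1.5567 + 0.4615×1.5546 = 1.5078 bits


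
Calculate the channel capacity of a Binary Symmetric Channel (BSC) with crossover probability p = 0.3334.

For BSC with error probability p:
C = 1 - H(p) where H(p) is binary entropy
H(0.3334) = -0.3334 × log₂(0.3334) - 0.6666 × log₂(0.6666)
H(p) = 0.9184
C = 1 - 0.9184 = 0.0816 bits/use


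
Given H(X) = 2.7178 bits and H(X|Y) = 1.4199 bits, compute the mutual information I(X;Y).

I(X;Y) = H(X) - H(X|Y)
I(X;Y) = 2.7178 - 1.4199 = 1.2979 bits


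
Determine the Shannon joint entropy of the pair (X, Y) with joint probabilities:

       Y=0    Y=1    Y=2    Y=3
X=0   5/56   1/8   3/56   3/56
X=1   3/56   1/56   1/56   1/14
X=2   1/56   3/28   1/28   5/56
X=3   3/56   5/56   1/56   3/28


H(X,Y) = -Σ p(x,y) log₂ p(x,y)
  p(0,0)=5/56: -0.0893 × log₂(0.0893) = 0.3112
  p(0,1)=1/8: -0.1250 × log₂(0.1250) = 0.3750
  p(0,2)=3/56: -0.0536 × log₂(0.0536) = 0.2262
  p(0,3)=3/56: -0.0536 × log₂(0.0536) = 0.2262
  p(1,0)=3/56: -0.0536 × log₂(0.0536) = 0.2262
  p(1,1)=1/56: -0.0179 × log₂(0.0179) = 0.1037
  p(1,2)=1/56: -0.0179 × log₂(0.0179) = 0.1037
  p(1,3)=1/14: -0.0714 × log₂(0.0714) = 0.2720
  p(2,0)=1/56: -0.0179 × log₂(0.0179) = 0.1037
  p(2,1)=3/28: -0.1071 × log₂(0.1071) = 0.3453
  p(2,2)=1/28: -0.0357 × log₂(0.0357) = 0.1717
  p(2,3)=5/56: -0.0893 × log₂(0.0893) = 0.3112
  p(3,0)=3/56: -0.0536 × log₂(0.0536) = 0.2262
  p(3,1)=5/56: -0.0893 × log₂(0.0893) = 0.3112
  p(3,2)=1/56: -0.0179 × log₂(0.0179) = 0.1037
  p(3,3)=3/28: -0.1071 × log₂(0.1071) = 0.3453
H(X,Y) = 3.7624 bits


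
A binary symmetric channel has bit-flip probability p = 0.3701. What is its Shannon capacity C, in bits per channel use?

For BSC with error probability p:
C = 1 - H(p) where H(p) is binary entropy
H(0.3701) = -0.3701 × log₂(0.3701) - 0.6299 × log₂(0.6299)
H(p) = 0.9507
C = 1 - 0.9507 = 0.0493 bits/use


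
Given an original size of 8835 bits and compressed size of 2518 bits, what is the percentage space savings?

Space savings = (1 - Compressed/Original) × 100%
= (1 - 2518/8835) × 100%
= 71.50%


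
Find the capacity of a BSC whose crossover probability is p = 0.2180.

For BSC with error probability p:
C = 1 - H(p) where H(p) is binary entropy
H(0.2180) = -0.2180 × log₂(0.2180) - 0.7820 × log₂(0.7820)
H(p) = 0.7565
C = 1 - 0.7565 = 0.2435 bits/use


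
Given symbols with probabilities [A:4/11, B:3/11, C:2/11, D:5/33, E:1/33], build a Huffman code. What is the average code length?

Huffman tree construction:
Combine smallest probabilities repeatedly
Resulting codes:
  A: 11 (length 2)
  B: 10 (length 2)
  C: 00 (length 2)
  D: 011 (length 3)
  E: 010 (length 3)
Average length = Σ p(s) × length(s) = 2.1818 bits


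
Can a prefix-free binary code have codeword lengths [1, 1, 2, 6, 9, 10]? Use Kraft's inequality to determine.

Kraft inequality: Σ 2^(-l_i) ≤ 1 for prefix-free code
Calculating: 2^(-1) + 2^(-1) + 2^(-2) + 2^(-6) + 2^(-9) + 2^(-10)
= 0.5 + 0.5 + 0.25 + 0.015625 + 0.001953125 + 0.0009765625
= 1.2686
Since 1.2686 > 1, prefix-free code does not exist


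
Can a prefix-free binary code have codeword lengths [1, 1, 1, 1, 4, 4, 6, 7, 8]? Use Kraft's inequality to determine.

Kraft inequality: Σ 2^(-l_i) ≤ 1 for prefix-free code
Calculating: 2^(-1) + 2^(-1) + 2^(-1) + 2^(-1) + 2^(-4) + 2^(-4) + 2^(-6) + 2^(-7) + 2^(-8)
= 0.5 + 0.5 + 0.5 + 0.5 + 0.0625 + 0.0625 + 0.015625 + 0.0078125 + 0.00390625
= 2.1523
Since 2.1523 > 1, prefix-free code does not exist


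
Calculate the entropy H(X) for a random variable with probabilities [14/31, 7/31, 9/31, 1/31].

H(X) = -Σ p(x) log₂ p(x)
  -14/31 × log₂(14/31) = 0.5179
  -7/31 × log₂(7/31) = 0.4848
  -9/31 × log₂(9/31) = 0.5180
  -1/31 × log₂(1/31) = 0.1598
H(X) = 1.6805 bits


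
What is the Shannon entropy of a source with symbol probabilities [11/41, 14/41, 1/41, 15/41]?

H(X) = -Σ p(x) log₂ p(x)
  -11/41 × log₂(11/41) = 0.5093
  -14/41 × log₂(14/41) = 0.5293
  -1/41 × log₂(1/41) = 0.1307
  -15/41 × log₂(15/41) = 0.5307
H(X) = 1.7000 bits


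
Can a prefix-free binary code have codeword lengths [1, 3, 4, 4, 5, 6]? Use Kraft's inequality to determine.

Kraft inequality: Σ 2^(-l_i) ≤ 1 for prefix-free code
Calculating: 2^(-1) + 2^(-3) + 2^(-4) + 2^(-4) + 2^(-5) + 2^(-6)
= 0.5 + 0.125 + 0.0625 + 0.0625 + 0.03125 + 0.015625
= 0.7969
Since 0.7969 ≤ 1, prefix-free code exists


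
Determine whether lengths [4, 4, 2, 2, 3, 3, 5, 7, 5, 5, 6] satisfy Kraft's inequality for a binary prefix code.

Kraft inequality: Σ 2^(-l_i) ≤ 1 for prefix-free code
Calculating: 2^(-4) + 2^(-4) + 2^(-2) + 2^(-2) + 2^(-3) + 2^(-3) + 2^(-5) + 2^(-7) + 2^(-5) + 2^(-5) + 2^(-6)
= 0.0625 + 0.0625 + 0.25 + 0.25 + 0.125 + 0.125 + 0.03125 + 0.0078125 + 0.03125 + 0.03125 + 0.015625
= 0.9922
Since 0.9922 ≤ 1, prefix-free code exists


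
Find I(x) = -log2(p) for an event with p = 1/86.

Information content I(x) = -log₂(p(x))
I = -log₂(1/86) = -log₂(0.0116)
I = 6.4263 bits


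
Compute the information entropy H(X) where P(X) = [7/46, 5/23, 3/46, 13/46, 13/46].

H(X) = -Σ p(x) log₂ p(x)
  -7/46 × log₂(7/46) = 0.4133
  -5/23 × log₂(5/23) = 0.4786
  -3/46 × log₂(3/46) = 0.2569
  -13/46 × log₂(13/46) = 0.5152
  -13/46 × log₂(13/46) = 0.5152
H(X) = 2.1793 bits


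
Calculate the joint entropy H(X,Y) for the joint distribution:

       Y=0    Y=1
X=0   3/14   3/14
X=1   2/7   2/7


H(X,Y) = -Σ p(x,y) log₂ p(x,y)
  p(0,0)=3/14: -0.2143 × log₂(0.2143) = 0.4762
  p(0,1)=3/14: -0.2143 × log₂(0.2143) = 0.4762
  p(1,0)=2/7: -0.2857 × log₂(0.2857) = 0.5164
  p(1,1)=2/7: -0.2857 × log₂(0.2857) = 0.5164
H(X,Y) = 1.9852 bits


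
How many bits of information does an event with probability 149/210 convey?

Information content I(x) = -log₂(p(x))
I = -log₂(149/210) = -log₂(0.7095)
I = 0.4951 bits


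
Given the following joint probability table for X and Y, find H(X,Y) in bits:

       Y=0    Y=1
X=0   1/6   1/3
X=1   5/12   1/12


H(X,Y) = -Σ p(x,y) log₂ p(x,y)
  p(0,0)=1/6: -0.1667 × log₂(0.1667) = 0.4308
  p(0,1)=1/3: -0.3333 × log₂(0.3333) = 0.5283
  p(1,0)=5/12: -0.4167 × log₂(0.4167) = 0.5263
  p(1,1)=1/12: -0.0833 × log₂(0.0833) = 0.2987
H(X,Y) = 1.7842 bits


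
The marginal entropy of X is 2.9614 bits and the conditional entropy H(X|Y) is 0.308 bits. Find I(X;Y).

I(X;Y) = H(X) - H(X|Y)
I(X;Y) = 2.9614 - 0.308 = 2.6534 bits


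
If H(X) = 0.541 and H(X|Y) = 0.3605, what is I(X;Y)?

I(X;Y) = H(X) - H(X|Y)
I(X;Y) = 0.541 - 0.3605 = 0.1805 bits


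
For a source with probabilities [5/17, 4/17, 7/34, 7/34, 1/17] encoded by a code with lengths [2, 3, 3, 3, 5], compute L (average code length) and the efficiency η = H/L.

Average length L = Σ p_i × l_i = 2.8235 bits
Entropy H = 2.1897 bits
Efficiency η = H/L × 100% = 77.55%


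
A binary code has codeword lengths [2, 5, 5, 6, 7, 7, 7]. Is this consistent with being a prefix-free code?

Kraft inequality: Σ 2^(-l_i) ≤ 1 for prefix-free code
Calculating: 2^(-2) + 2^(-5) + 2^(-5) + 2^(-6) + 2^(-7) + 2^(-7) + 2^(-7)
= 0.25 + 0.03125 + 0.03125 + 0.015625 + 0.0078125 + 0.0078125 + 0.0078125
= 0.3516
Since 0.3516 ≤ 1, prefix-free code exists


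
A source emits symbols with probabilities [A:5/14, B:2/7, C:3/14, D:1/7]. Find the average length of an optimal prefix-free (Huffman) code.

Huffman tree construction:
Combine smallest probabilities repeatedly
Resulting codes:
  A: 11 (length 2)
  B: 10 (length 2)
  C: 01 (length 2)
  D: 00 (length 2)
Average length = Σ p(s) × length(s) = 2.0000 bits


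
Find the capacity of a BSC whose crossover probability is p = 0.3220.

For BSC with error probability p:
C = 1 - H(p) where H(p) is binary entropy
H(0.3220) = -0.3220 × log₂(0.3220) - 0.6780 × log₂(0.6780)
H(p) = 0.9065
C = 1 - 0.9065 = 0.0935 bits/use


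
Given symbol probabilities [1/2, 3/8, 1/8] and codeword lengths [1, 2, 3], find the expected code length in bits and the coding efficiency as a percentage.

Average length L = Σ p_i × l_i = 1.6250 bits
Entropy H = 1.4056 bits
Efficiency η = H/L × 100% = 86.50%


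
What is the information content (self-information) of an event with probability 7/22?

Information content I(x) = -log₂(p(x))
I = -log₂(7/22) = -log₂(0.3182)
I = 1.6521 bits


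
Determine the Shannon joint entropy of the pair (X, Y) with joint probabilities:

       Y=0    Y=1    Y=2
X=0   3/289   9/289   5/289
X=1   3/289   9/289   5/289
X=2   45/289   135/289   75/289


H(X,Y) = -Σ p(x,y) log₂ p(x,y)
  p(0,0)=3/289: -0.0104 × log₂(0.0104) = 0.0684
  p(0,1)=9/289: -0.0311 × log₂(0.0311) = 0.1559
  p(0,2)=5/289: -0.0173 × log₂(0.0173) = 0.1013
  p(1,0)=3/289: -0.0104 × log₂(0.0104) = 0.0684
  p(1,1)=9/289: -0.0311 × log₂(0.0311) = 0.1559
  p(1,2)=5/289: -0.0173 × log₂(0.0173) = 0.1013
  p(2,0)=45/289: -0.1557 × log₂(0.1557) = 0.4178
  p(2,1)=135/289: -0.4671 × log₂(0.4671) = 0.5130
  p(2,2)=75/289: -0.2595 × log₂(0.2595) = 0.5050
H(X,Y) = 2.0869 bits


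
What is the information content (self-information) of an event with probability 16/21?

Information content I(x) = -log₂(p(x))
I = -log₂(16/21) = -log₂(0.7619)
I = 0.3923 bits


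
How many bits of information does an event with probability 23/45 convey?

Information content I(x) = -log₂(p(x))
I = -log₂(23/45) = -log₂(0.5111)
I = 0.9683 bits


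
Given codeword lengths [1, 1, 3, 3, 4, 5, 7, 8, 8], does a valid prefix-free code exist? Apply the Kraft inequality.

Kraft inequality: Σ 2^(-l_i) ≤ 1 for prefix-free code
Calculating: 2^(-1) + 2^(-1) + 2^(-3) + 2^(-3) + 2^(-4) + 2^(-5) + 2^(-7) + 2^(-8) + 2^(-8)
= 0.5 + 0.5 + 0.125 + 0.125 + 0.0625 + 0.03125 + 0.0078125 + 0.00390625 + 0.00390625
= 1.3594
Since 1.3594 > 1, prefix-free code does not exist


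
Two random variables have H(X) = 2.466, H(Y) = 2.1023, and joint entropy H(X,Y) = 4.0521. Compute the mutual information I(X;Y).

I(X;Y) = H(X) + H(Y) - H(X,Y)
I(X;Y) = 2.466 + 2.1023 - 4.0521 = 0.5162 bits


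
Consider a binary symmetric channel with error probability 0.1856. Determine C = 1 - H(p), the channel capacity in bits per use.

For BSC with error probability p:
C = 1 - H(p) where H(p) is binary entropy
H(0.1856) = -0.1856 × log₂(0.1856) - 0.8144 × log₂(0.8144)
H(p) = 0.6922
C = 1 - 0.6922 = 0.3078 bits/use


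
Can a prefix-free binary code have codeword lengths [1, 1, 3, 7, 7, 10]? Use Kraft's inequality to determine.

Kraft inequality: Σ 2^(-l_i) ≤ 1 for prefix-free code
Calculating: 2^(-1) + 2^(-1) + 2^(-3) + 2^(-7) + 2^(-7) + 2^(-10)
= 0.5 + 0.5 + 0.125 + 0.0078125 + 0.0078125 + 0.0009765625
= 1.1416
Since 1.1416 > 1, prefix-free code does not exist


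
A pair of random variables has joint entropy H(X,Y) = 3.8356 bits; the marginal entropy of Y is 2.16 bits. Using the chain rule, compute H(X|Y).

Chain rule: H(X,Y) = H(X|Y) + H(Y)
H(X|Y) = H(X,Y) - H(Y) = 3.8356 - 2.16 = 1.6756 bits


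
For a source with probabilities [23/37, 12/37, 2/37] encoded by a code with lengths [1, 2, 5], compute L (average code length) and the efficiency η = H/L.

Average length L = Σ p_i × l_i = 1.5405 bits
Entropy H = 1.1808 bits
Efficiency η = H/L × 100% = 76.65%


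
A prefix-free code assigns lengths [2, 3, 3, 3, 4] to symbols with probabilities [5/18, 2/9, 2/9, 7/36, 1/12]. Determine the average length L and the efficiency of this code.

Average length L = Σ p_i × l_i = 2.8056 bits
Entropy H = 2.2359 bits
Efficiency η = H/L × 100% = 79.69%


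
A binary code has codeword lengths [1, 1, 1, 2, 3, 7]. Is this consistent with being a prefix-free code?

Kraft inequality: Σ 2^(-l_i) ≤ 1 for prefix-free code
Calculating: 2^(-1) + 2^(-1) + 2^(-1) + 2^(-2) + 2^(-3) + 2^(-7)
= 0.5 + 0.5 + 0.5 + 0.25 + 0.125 + 0.0078125
= 1.8828
Since 1.8828 > 1, prefix-free code does not exist


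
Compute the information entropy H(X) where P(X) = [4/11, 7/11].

H(X) = -Σ p(x) log₂ p(x)
  -4/11 × log₂(4/11) = 0.5307
  -7/11 × log₂(7/11) = 0.4150
H(X) = 0.9457 bits


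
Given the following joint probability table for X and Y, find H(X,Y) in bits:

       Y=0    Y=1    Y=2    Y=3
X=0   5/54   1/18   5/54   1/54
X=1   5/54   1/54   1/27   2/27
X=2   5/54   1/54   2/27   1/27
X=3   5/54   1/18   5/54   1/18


H(X,Y) = -Σ p(x,y) log₂ p(x,y)
  p(0,0)=5/54: -0.0926 × log₂(0.0926) = 0.3179
  p(0,1)=1/18: -0.0556 × log₂(0.0556) = 0.2317
  p(0,2)=5/54: -0.0926 × log₂(0.0926) = 0.3179
  p(0,3)=1/54: -0.0185 × log₂(0.0185) = 0.1066
  p(1,0)=5/54: -0.0926 × log₂(0.0926) = 0.3179
  p(1,1)=1/54: -0.0185 × log₂(0.0185) = 0.1066
  p(1,2)=1/27: -0.0370 × log₂(0.0370) = 0.1761
  p(1,3)=2/27: -0.0741 × log₂(0.0741) = 0.2781
  p(2,0)=5/54: -0.0926 × log₂(0.0926) = 0.3179
  p(2,1)=1/54: -0.0185 × log₂(0.0185) = 0.1066
  p(2,2)=2/27: -0.0741 × log₂(0.0741) = 0.2781
  p(2,3)=1/27: -0.0370 × log₂(0.0370) = 0.1761
  p(3,0)=5/54: -0.0926 × log₂(0.0926) = 0.3179
  p(3,1)=1/18: -0.0556 × log₂(0.0556) = 0.2317
  p(3,2)=5/54: -0.0926 × log₂(0.0926) = 0.3179
  p(3,3)=1/18: -0.0556 × log₂(0.0556) = 0.2317
H(X,Y) = 3.8304 bits


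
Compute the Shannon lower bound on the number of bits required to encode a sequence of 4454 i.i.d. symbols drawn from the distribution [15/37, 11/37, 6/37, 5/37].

Entropy H = 1.8641 bits/symbol
Minimum bits = H × n = 1.8641 × 4454
= 8302.89 bits


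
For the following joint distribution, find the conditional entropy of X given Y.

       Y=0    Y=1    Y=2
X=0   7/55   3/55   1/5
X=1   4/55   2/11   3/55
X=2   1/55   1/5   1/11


H(X|Y) = Σ_y p(y) H(X|Y=y)
  p(Y=0) = 12/55, H(X|Y=0) = 1.2807
  p(Y=1) = 24/55, H(X|Y=1) = 1.4171
  p(Y=2) = 19/55, H(X|Y=2) = 1.3838
H(X|Y) = 0.2182×1.2807 + 0.4364×1.4171 + 0.3455×1.3838 = 1.3758 bits


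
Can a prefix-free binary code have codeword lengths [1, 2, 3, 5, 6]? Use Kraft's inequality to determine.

Kraft inequality: Σ 2^(-l_i) ≤ 1 for prefix-free code
Calculating: 2^(-1) + 2^(-2) + 2^(-3) + 2^(-5) + 2^(-6)
= 0.5 + 0.25 + 0.125 + 0.03125 + 0.015625
= 0.9219
Since 0.9219 ≤ 1, prefix-free code exists


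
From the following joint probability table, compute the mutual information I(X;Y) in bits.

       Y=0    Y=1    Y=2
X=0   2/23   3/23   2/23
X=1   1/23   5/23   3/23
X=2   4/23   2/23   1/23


H(X) = 1.5743, H(Y) = 1.5505, H(X,Y) = 2.9966
I(X;Y) = H(X) + H(Y) - H(X,Y) = 0.1282 bits


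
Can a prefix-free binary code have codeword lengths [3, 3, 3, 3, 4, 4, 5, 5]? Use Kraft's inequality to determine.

Kraft inequality: Σ 2^(-l_i) ≤ 1 for prefix-free code
Calculating: 2^(-3) + 2^(-3) + 2^(-3) + 2^(-3) + 2^(-4) + 2^(-4) + 2^(-5) + 2^(-5)
= 0.125 + 0.125 + 0.125 + 0.125 + 0.0625 + 0.0625 + 0.03125 + 0.03125
= 0.6875
Since 0.6875 ≤ 1, prefix-free code exists


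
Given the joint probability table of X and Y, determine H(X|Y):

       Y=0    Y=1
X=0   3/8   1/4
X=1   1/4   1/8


H(X|Y) = Σ_y p(y) H(X|Y=y)
  p(Y=0) = 5/8, H(X|Y=0) = 0.9710
  p(Y=1) = 3/8, H(X|Y=1) = 0.9183
H(X|Y) = 0.6250×0.9710 + 0.3750×0.9183 = 0.9512 bits


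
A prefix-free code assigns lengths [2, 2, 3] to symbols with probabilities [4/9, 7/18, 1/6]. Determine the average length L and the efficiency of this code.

Average length L = Σ p_i × l_i = 2.1667 bits
Entropy H = 1.4807 bits
Efficiency η = H/L × 100% = 68.34%


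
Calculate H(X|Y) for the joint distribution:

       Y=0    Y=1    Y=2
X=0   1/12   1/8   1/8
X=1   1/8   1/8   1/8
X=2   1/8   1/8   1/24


H(X|Y) = Σ_y p(y) H(X|Y=y)
  p(Y=0) = 1/3, H(X|Y=0) = 1.5613
  p(Y=1) = 3/8, H(X|Y=1) = 1.5850
  p(Y=2) = 7/24, H(X|Y=2) = 1.4488
H(X|Y) = 0.3333×1.5613 + 0.3750×1.5850 + 0.2917×1.4488 = 1.5374 bits


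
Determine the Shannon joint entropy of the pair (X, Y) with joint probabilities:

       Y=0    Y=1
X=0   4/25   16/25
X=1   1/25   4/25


H(X,Y) = -Σ p(x,y) log₂ p(x,y)
  p(0,0)=4/25: -0.1600 × log₂(0.1600) = 0.4230
  p(0,1)=16/25: -0.6400 × log₂(0.6400) = 0.4121
  p(1,0)=1/25: -0.0400 × log₂(0.0400) = 0.1858
  p(1,1)=4/25: -0.1600 × log₂(0.1600) = 0.4230
H(X,Y) = 1.4439 bits


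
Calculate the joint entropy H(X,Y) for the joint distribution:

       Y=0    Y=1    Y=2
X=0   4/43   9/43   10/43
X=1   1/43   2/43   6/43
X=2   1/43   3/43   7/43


H(X,Y) = -Σ p(x,y) log₂ p(x,y)
  p(0,0)=4/43: -0.0930 × log₂(0.0930) = 0.3187
  p(0,1)=9/43: -0.2093 × log₂(0.2093) = 0.4723
  p(0,2)=10/43: -0.2326 × log₂(0.2326) = 0.4894
  p(1,0)=1/43: -0.0233 × log₂(0.0233) = 0.1262
  p(1,1)=2/43: -0.0465 × log₂(0.0465) = 0.2059
  p(1,2)=6/43: -0.1395 × log₂(0.1395) = 0.3965
  p(2,0)=1/43: -0.0233 × log₂(0.0233) = 0.1262
  p(2,1)=3/43: -0.0698 × log₂(0.0698) = 0.2680
  p(2,2)=7/43: -0.1628 × log₂(0.1628) = 0.4263
H(X,Y) = 2.8294 bits


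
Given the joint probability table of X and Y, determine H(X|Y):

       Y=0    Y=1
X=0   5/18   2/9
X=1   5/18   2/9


H(X|Y) = Σ_y p(y) H(X|Y=y)
  p(Y=0) = 5/9, H(X|Y=0) = 1.0000
  p(Y=1) = 4/9, H(X|Y=1) = 1.0000
H(X|Y) = 0.5556×1.0000 + 0.4444×1.0000 = 1.0000 bits


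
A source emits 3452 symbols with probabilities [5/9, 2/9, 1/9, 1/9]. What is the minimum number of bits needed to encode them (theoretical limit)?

Entropy H = 1.6577 bits/symbol
Minimum bits = H × n = 1.6577 × 3452
= 5722.53 bits


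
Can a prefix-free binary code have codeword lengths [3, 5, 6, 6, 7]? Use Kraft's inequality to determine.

Kraft inequality: Σ 2^(-l_i) ≤ 1 for prefix-free code
Calculating: 2^(-3) + 2^(-5) + 2^(-6) + 2^(-6) + 2^(-7)
= 0.125 + 0.03125 + 0.015625 + 0.015625 + 0.0078125
= 0.1953
Since 0.1953 ≤ 1, prefix-free code exists


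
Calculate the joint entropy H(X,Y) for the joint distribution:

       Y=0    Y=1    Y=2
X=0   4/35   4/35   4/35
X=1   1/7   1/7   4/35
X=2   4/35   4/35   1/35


H(X,Y) = -Σ p(x,y) log₂ p(x,y)
  p(0,0)=4/35: -0.1143 × log₂(0.1143) = 0.3576
  p(0,1)=4/35: -0.1143 × log₂(0.1143) = 0.3576
  p(0,2)=4/35: -0.1143 × log₂(0.1143) = 0.3576
  p(1,0)=1/7: -0.1429 × log₂(0.1429) = 0.4011
  p(1,1)=1/7: -0.1429 × log₂(0.1429) = 0.4011
  p(1,2)=4/35: -0.1143 × log₂(0.1143) = 0.3576
  p(2,0)=4/35: -0.1143 × log₂(0.1143) = 0.3576
  p(2,1)=4/35: -0.1143 × log₂(0.1143) = 0.3576
  p(2,2)=1/35: -0.0286 × log₂(0.0286) = 0.1466
H(X,Y) = 3.0944 bits


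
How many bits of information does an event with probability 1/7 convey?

Information content I(x) = -log₂(p(x))
I = -log₂(1/7) = -log₂(0.1429)
I = 2.8074 bits


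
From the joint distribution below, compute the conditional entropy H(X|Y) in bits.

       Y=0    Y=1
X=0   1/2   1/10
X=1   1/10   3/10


H(X|Y) = Σ_y p(y) H(X|Y=y)
  p(Y=0) = 3/5, H(X|Y=0) = 0.6500
  p(Y=1) = 2/5, H(X|Y=1) = 0.8113
H(X|Y) = 0.6000×0.6500 + 0.4000×0.8113 = 0.7145 bits


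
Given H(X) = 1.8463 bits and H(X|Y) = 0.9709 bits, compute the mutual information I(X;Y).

I(X;Y) = H(X) - H(X|Y)
I(X;Y) = 1.8463 - 0.9709 = 0.8754 bits


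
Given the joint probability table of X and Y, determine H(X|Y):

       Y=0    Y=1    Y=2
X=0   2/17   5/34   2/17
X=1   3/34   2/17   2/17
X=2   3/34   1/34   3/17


H(X|Y) = Σ_y p(y) H(X|Y=y)
  p(Y=0) = 5/17, H(X|Y=0) = 1.5710
  p(Y=1) = 5/17, H(X|Y=1) = 1.3610
  p(Y=2) = 7/17, H(X|Y=2) = 1.5567
H(X|Y) = 0.2941×1.5710 + 0.2941×1.3610 + 0.4118×1.5567 = 1.5033 bits


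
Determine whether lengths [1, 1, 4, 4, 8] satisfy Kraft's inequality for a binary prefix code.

Kraft inequality: Σ 2^(-l_i) ≤ 1 for prefix-free code
Calculating: 2^(-1) + 2^(-1) + 2^(-4) + 2^(-4) + 2^(-8)
= 0.5 + 0.5 + 0.0625 + 0.0625 + 0.00390625
= 1.1289
Since 1.1289 > 1, prefix-free code does not exist


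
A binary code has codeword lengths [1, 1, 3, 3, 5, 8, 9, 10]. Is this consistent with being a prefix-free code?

Kraft inequality: Σ 2^(-l_i) ≤ 1 for prefix-free code
Calculating: 2^(-1) + 2^(-1) + 2^(-3) + 2^(-3) + 2^(-5) + 2^(-8) + 2^(-9) + 2^(-10)
= 0.5 + 0.5 + 0.125 + 0.125 + 0.03125 + 0.00390625 + 0.001953125 + 0.0009765625
= 1.2881
Since 1.2881 > 1, prefix-free code does not exist


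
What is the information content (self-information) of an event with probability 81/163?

Information content I(x) = -log₂(p(x))
I = -log₂(81/163) = -log₂(0.4969)
I = 1.0089 bits


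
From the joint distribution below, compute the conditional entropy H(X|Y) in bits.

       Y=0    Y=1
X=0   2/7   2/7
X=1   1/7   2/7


H(X|Y) = Σ_y p(y) H(X|Y=y)
  p(Y=0) = 3/7, H(X|Y=0) = 0.9183
  p(Y=1) = 4/7, H(X|Y=1) = 1.0000
H(X|Y) = 0.4286×0.9183 + 0.5714×1.0000 = 0.9650 bits


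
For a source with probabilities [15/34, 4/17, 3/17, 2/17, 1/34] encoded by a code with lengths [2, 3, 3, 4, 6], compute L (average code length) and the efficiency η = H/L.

Average length L = Σ p_i × l_i = 2.7647 bits
Entropy H = 1.9665 bits
Efficiency η = H/L × 100% = 71.13%


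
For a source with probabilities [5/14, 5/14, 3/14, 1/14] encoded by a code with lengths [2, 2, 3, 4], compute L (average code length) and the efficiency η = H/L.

Average length L = Σ p_i × l_i = 2.3571 bits
Entropy H = 1.8092 bits
Efficiency η = H/L × 100% = 76.75%
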